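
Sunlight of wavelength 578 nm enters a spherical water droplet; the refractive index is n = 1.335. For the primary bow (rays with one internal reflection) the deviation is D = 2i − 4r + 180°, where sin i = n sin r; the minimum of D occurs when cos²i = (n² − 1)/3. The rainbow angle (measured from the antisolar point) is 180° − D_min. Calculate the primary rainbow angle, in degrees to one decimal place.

41.8°

cos²i = (1.78222 − 1)/3 = 0.26074; i = arccos(0.51063) = 59.294°.
sin r = sin 59.294°/1.335 = 0.64405; r = 40.094°.
D_min = 2·59.294° − 4·40.094° + 180° = 138.212°.
Rainbow angle = 180° − D_min = 41.788°.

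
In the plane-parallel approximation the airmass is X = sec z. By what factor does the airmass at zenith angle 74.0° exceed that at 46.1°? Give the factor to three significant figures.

2.52

X(74.0°)/X(46.1°) = sec 74.0° / sec 46.1° = cos 46.1° / cos 74.0° = 0.6934/0.2756 = 2.5156.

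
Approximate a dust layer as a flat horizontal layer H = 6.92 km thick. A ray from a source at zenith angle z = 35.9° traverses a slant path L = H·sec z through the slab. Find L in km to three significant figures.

8.54 km

sec z = 1/cos 35.9° = 1.2345.
L = 6.92 × 1.2345 = 8.543 km.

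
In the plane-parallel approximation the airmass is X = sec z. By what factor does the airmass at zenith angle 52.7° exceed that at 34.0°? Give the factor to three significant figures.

X(52.7°)/X(34.0°) = sec 52.7° / sec 34.0° = cos 34.0° / cos 52.7° = 0.8290/0.6060 = 1.3681.

1.37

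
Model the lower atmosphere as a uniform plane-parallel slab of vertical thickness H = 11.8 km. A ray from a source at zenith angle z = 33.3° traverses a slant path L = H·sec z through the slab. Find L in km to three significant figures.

sec z = 1/cos 33.3° = 1.1964.
L = 11.8 × 1.1964 = 14.118 km.

14.1 km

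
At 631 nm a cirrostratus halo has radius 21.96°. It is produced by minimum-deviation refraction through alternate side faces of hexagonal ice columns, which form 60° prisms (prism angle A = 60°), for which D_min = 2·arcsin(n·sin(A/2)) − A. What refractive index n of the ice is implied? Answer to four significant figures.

1.312

Rearranging: n = sin((D_min + A)/2) / sin(A/2).
(D_min + A)/2 = (21.96° + 60°)/2 = 40.980°.
n = sin 40.980° / sin 30° = 0.6558 / 0.5000 = 1.3116.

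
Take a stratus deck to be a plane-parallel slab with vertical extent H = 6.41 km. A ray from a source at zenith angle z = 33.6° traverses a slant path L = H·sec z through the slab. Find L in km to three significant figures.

7.70 km

sec z = 1/cos 33.6° = 1.2006.
L = 6.41 × 1.2006 = 7.696 km.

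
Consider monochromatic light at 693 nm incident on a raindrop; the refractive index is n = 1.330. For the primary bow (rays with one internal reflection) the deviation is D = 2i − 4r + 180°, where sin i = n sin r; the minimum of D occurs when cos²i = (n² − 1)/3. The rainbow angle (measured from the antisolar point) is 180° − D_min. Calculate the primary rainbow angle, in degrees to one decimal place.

cos²i = (1.76890 − 1)/3 = 0.25630; i = arccos(0.50626) = 59.585°.
sin r = sin 59.585°/1.330 = 0.64841; r = 40.422°.
D_min = 2·59.585° − 4·40.422° + 180° = 137.484°.
Rainbow angle = 180° − D_min = 42.516°.

42.5°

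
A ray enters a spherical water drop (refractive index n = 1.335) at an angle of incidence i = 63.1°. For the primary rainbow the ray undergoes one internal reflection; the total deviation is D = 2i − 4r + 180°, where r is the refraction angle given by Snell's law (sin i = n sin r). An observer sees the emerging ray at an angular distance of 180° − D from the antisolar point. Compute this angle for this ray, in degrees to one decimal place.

41.5°

sin r = sin 63.1° / 1.335 = 0.8918/1.335 = 0.6680; r = 41.91°.
D = 2·63.1° − 4·41.91° + 180° = 126.20° − 167.66° + 180° = 138.54°.
Angle from antisolar point = 180° − D = 41.46°.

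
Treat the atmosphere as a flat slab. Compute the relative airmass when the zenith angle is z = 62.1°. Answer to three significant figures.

2.14

X = sec z = 1/cos 62.1° = 1/0.4679 = 2.1371.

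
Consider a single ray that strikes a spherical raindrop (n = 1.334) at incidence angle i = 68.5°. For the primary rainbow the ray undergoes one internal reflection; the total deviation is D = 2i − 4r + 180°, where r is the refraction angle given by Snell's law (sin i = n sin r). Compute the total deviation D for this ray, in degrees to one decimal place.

140.1°

sin r = sin 68.5° / 1.334 = 0.9304/1.334 = 0.6975; r = 44.22°.
D = 2·68.5° − 4·44.22° + 180° = 137.00° − 176.90° + 180° = 140.10°.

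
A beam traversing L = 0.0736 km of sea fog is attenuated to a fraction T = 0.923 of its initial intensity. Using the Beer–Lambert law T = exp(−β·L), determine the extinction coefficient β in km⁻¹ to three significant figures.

Beer–Lambert: T = exp(−βL) ⇒ β = −ln(T)/L = −ln(0.923)/0.0736 = 0.0801/0.0736 = 1.089 km⁻¹.

1.09 km⁻¹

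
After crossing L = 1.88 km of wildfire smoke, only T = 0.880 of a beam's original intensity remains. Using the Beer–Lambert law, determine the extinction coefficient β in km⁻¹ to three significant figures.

Beer–Lambert: T = exp(−βL) ⇒ β = −ln(T)/L = −ln(0.880)/1.88 = 0.1278/1.88 = 0.068 km⁻¹.

0.0680 km⁻¹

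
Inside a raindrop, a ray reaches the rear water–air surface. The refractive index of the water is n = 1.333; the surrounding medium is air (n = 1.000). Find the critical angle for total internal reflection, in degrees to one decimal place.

48.6°

sin θ_c = n_air / n = 1.000 / 1.333 = 0.7502.
θ_c = arcsin(0.7502) = 48.61°.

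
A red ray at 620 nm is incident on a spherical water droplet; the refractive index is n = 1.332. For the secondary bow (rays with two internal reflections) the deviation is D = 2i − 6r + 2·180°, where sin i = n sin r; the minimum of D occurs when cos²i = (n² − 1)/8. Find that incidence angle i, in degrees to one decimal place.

71.9°

cos²i = (1.332² − 1)/8 = (1.77422 − 1)/8 = 0.09678.
cos i = 0.31109, so i = 71.875°.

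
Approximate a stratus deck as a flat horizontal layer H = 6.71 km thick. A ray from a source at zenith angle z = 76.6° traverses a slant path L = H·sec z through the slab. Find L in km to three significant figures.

sec z = 1/cos 76.6° = 4.3150.
L = 6.71 × 4.3150 = 28.954 km.

29.0 km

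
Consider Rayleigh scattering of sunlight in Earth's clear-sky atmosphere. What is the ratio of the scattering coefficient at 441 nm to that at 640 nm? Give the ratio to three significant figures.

Rayleigh scattering ∝ λ⁻⁴, so the ratio of coefficients is the inverse fourth power of the wavelength ratio.
σ(441)/σ(640) = (640/441)⁴ = (1.4512)⁴ = 4.436.

4.44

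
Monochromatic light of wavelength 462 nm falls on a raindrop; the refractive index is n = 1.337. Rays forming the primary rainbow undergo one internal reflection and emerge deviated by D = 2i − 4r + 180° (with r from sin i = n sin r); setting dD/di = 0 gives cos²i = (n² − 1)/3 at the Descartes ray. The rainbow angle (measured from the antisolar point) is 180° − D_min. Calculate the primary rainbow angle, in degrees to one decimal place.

cos²i = (1.78757 − 1)/3 = 0.26252; i = arccos(0.51237) = 59.178°.
sin r = sin 59.178°/1.337 = 0.64231; r = 39.964°.
D_min = 2·59.178° − 4·39.964° + 180° = 138.500°.
Rainbow angle = 180° − D_min = 41.500°.

41.5°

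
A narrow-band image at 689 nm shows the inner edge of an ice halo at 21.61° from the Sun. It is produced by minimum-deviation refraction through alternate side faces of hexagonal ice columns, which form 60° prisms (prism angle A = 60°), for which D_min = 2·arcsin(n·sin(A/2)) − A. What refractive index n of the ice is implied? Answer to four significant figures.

Rearranging: n = sin((D_min + A)/2) / sin(A/2).
(D_min + A)/2 = (21.61° + 60°)/2 = 40.805°.
n = sin 40.805° / sin 30° = 0.6535 / 0.5000 = 1.3070.

1.307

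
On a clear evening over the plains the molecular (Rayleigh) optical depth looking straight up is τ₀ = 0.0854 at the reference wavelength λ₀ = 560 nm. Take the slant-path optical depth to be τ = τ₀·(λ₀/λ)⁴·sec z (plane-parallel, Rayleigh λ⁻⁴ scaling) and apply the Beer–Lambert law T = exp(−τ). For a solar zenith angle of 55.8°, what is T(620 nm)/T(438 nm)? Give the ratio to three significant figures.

Airmass: sec 55.8° = 1.7791.
τ(620 nm) = 0.0854 × (560/620)⁴ × 1.7791 = 0.0854 × 0.6656 × 1.7791 = 0.1011.
τ(438 nm) = 0.0854 × (560/438)⁴ × 1.7791 = 0.0854 × 2.6721 × 1.7791 = 0.4060.
T(620)/T(438) = exp(τ_B − τ_A) = exp(0.3049) = 1.3564.

1.36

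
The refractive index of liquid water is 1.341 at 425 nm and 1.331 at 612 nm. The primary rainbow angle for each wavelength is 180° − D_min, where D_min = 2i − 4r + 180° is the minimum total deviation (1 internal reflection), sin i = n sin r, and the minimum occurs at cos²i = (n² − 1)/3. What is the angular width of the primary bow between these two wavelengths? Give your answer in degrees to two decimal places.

At 425 nm (n = 1.341): cos²i = 0.26609 → i = 58.946°, r = 39.705°, D_min = 139.071°, rainbow angle = 40.929°.
At 612 nm (n = 1.331): cos²i = 0.25719 → i = 59.527°, r = 40.356°, D_min = 137.630°, rainbow angle = 42.370°.
Angular width = |40.929° − 42.370°| = 1.441°.

1.44°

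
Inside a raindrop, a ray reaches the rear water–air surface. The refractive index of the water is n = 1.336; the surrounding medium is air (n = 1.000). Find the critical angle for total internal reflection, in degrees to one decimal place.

48.5°

sin θ_c = n_air / n = 1.000 / 1.336 = 0.7485.
θ_c = arcsin(0.7485) = 48.46°.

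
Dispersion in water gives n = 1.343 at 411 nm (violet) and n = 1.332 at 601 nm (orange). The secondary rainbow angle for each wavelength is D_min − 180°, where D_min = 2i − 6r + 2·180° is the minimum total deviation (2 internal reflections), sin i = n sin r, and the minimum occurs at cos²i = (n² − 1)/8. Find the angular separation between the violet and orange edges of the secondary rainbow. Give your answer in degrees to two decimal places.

At 411 nm (n = 1.343): cos²i = 0.10046 → i = 71.522°, r = 44.928°, D_min = 233.478°, rainbow angle = 53.478°.
At 601 nm (n = 1.332): cos²i = 0.09678 → i = 71.875°, r = 45.520°, D_min = 230.628°, rainbow angle = 50.628°.
Angular width = |53.478° − 50.628°| = 2.849°.

2.85°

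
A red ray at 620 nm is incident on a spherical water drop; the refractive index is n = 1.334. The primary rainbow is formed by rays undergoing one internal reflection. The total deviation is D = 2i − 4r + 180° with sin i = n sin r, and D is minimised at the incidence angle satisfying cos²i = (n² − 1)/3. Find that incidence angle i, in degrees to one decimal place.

cos²i = (1.334² − 1)/3 = (1.77956 − 1)/3 = 0.25985.
cos i = 0.50976, so i = 59.352°.

59.4°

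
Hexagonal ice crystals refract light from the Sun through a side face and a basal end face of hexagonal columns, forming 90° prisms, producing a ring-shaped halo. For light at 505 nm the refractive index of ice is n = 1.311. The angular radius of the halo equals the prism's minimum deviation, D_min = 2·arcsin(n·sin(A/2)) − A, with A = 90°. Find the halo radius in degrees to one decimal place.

45.9°

n·sin(A/2) = 1.311 × sin 45° = 1.311 × 0.7071 = 0.9270.
D_min = 2·arcsin(0.9270) − 90° = 2 × 67.974° − 90° = 45.949°.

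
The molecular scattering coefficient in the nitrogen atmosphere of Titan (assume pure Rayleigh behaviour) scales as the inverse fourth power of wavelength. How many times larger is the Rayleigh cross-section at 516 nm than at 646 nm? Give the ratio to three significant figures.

2.46

Rayleigh scattering ∝ λ⁻⁴, so the ratio of coefficients is the inverse fourth power of the wavelength ratio.
σ(516)/σ(646) = (646/516)⁴ = (1.2519)⁴ = 2.457.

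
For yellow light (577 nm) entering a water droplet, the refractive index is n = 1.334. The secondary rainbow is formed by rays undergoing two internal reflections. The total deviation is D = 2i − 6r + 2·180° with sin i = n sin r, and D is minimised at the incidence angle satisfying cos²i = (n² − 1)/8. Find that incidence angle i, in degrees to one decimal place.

cos²i = (1.334² − 1)/8 = (1.77956 − 1)/8 = 0.09744.
cos i = 0.31216, so i = 71.810°.

71.8°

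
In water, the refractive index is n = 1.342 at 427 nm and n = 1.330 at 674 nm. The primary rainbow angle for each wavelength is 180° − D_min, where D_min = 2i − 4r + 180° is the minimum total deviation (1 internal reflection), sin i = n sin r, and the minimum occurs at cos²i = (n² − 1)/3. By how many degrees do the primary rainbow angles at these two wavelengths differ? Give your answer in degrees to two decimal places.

1.73°

At 427 nm (n = 1.342): cos²i = 0.26699 → i = 58.888°, r = 39.641°, D_min = 139.213°, rainbow angle = 40.787°.
At 674 nm (n = 1.330): cos²i = 0.25630 → i = 59.585°, r = 40.422°, D_min = 137.484°, rainbow angle = 42.516°.
Angular width = |40.787° − 42.516°| = 1.729°.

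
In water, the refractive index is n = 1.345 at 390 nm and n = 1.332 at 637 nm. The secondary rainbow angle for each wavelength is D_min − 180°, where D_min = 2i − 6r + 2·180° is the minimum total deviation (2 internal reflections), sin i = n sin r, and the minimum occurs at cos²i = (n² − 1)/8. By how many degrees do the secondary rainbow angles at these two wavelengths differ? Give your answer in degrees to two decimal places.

3.36°

At 390 nm (n = 1.345): cos²i = 0.10113 → i = 71.458°, r = 44.821°, D_min = 233.987°, rainbow angle = 53.987°.
At 637 nm (n = 1.332): cos²i = 0.09678 → i = 71.875°, r = 45.520°, D_min = 230.628°, rainbow angle = 50.628°.
Angular width = |53.987° − 50.628°| = 3.359°.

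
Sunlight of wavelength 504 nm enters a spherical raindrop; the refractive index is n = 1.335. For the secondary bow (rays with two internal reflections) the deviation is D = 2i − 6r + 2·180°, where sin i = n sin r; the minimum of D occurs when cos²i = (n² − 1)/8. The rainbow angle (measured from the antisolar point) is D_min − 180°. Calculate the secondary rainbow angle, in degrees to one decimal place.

cos²i = (1.78222 − 1)/8 = 0.09778; i = arccos(0.31269) = 71.778°.
sin r = sin 71.778°/1.335 = 0.71150; r = 45.357°.
D_min = 2·71.778° − 6·45.357° + 360° = 231.414°.
Rainbow angle = D_min − 180° = 51.414°.

51.4°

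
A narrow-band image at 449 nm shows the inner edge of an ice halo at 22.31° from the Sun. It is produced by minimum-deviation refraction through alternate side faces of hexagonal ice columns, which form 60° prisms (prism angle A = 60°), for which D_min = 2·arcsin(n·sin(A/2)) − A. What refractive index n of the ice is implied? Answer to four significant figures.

Rearranging: n = sin((D_min + A)/2) / sin(A/2).
(D_min + A)/2 = (22.31° + 60°)/2 = 41.155°.
n = sin 41.155° / sin 30° = 0.6581 / 0.5000 = 1.3162.

1.316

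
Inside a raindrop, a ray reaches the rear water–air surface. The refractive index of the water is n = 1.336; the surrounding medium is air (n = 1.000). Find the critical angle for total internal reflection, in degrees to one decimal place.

sin θ_c = n_air / n = 1.000 / 1.336 = 0.7485.
θ_c = arcsin(0.7485) = 48.46°.

48.5°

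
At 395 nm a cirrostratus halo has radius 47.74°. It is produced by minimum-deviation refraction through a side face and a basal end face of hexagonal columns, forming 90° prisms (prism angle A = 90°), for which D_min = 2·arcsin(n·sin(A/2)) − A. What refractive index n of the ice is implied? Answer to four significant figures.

Rearranging: n = sin((D_min + A)/2) / sin(A/2).
(D_min + A)/2 = (47.74° + 90°)/2 = 68.870°.
n = sin 68.870° / sin 45° = 0.9328 / 0.7071 = 1.3191.

1.319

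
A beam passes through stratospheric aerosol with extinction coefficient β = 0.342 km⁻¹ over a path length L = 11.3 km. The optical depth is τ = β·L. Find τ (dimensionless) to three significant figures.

3.86

τ = β·L = 0.342 × 11.3 = 3.8646.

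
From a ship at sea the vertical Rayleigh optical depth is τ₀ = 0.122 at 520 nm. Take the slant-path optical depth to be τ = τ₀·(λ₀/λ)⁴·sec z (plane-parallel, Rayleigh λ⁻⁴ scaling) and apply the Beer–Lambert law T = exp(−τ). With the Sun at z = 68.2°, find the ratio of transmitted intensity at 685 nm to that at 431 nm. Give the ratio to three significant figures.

Airmass: sec 68.2° = 2.6927.
τ(685 nm) = 0.122 × (520/685)⁴ × 2.6927 = 0.122 × 0.3321 × 2.6927 = 0.1091.
τ(431 nm) = 0.122 × (520/431)⁴ × 2.6927 = 0.122 × 2.1189 × 2.6927 = 0.6961.
T(685)/T(431) = exp(τ_B − τ_A) = exp(0.5870) = 1.7986.

1.80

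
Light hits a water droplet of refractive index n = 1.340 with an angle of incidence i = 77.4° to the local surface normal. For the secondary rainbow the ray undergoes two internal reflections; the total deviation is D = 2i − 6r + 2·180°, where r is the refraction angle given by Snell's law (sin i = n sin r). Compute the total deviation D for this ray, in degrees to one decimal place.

234.3°

sin r = sin 77.4° / 1.340 = 0.9759/1.340 = 0.7283; r = 46.74°.
D = 2·77.4° − 6·46.74° + 2·180° = 154.80° − 280.46° + 360° = 234.34°.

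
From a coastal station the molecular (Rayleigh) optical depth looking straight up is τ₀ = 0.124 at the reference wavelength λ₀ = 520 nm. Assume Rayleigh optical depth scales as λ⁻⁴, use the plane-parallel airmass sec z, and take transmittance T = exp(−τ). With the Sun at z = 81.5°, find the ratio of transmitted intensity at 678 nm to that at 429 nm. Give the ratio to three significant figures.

Airmass: sec 81.5° = 6.7655.
τ(678 nm) = 0.124 × (520/678)⁴ × 6.7655 = 0.124 × 0.3460 × 6.7655 = 0.2903.
τ(429 nm) = 0.124 × (520/429)⁴ × 6.7655 = 0.124 × 2.1587 × 6.7655 = 1.8109.
T(678)/T(429) = exp(τ_B − τ_A) = exp(1.5207) = 4.5752.

4.58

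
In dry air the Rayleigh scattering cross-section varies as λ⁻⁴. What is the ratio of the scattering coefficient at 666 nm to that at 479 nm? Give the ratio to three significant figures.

Rayleigh scattering ∝ λ⁻⁴, so the ratio of coefficients is the inverse fourth power of the wavelength ratio.
σ(666)/σ(479) = (479/666)⁴ = (0.7192)⁴ = 0.2676.

0.268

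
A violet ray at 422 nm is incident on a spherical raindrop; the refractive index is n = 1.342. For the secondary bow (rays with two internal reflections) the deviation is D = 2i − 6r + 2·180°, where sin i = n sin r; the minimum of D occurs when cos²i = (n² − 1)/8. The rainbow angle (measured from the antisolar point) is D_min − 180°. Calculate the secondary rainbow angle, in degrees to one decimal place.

cos²i = (1.80096 − 1)/8 = 0.10012; i = arccos(0.31642) = 71.554°.
sin r = sin 71.554°/1.342 = 0.70687; r = 44.981°.
D_min = 2·71.554° − 6·44.981° + 360° = 233.222°.
Rainbow angle = D_min − 180° = 53.222°.

53.2°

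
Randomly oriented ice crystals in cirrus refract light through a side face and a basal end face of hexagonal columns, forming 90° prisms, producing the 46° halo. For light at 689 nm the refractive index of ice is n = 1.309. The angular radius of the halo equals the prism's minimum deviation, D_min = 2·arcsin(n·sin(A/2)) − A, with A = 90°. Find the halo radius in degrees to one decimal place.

45.5°

n·sin(A/2) = 1.309 × sin 45° = 1.309 × 0.7071 = 0.9256.
D_min = 2·arcsin(0.9256) − 90° = 2 × 67.759° − 90° = 45.519°.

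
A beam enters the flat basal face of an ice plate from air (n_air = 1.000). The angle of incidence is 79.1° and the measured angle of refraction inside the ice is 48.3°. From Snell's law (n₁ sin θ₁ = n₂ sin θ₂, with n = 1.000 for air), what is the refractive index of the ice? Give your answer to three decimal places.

1.315

n = sin θ_i / sin θ_r = sin 79.1° / sin 48.3° = 0.9820 / 0.7466 = 1.3152.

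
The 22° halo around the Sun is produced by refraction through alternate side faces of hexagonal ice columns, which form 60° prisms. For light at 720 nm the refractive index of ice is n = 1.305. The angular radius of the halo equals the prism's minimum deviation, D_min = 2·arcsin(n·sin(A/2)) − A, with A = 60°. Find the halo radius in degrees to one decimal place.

21.5°

n·sin(A/2) = 1.305 × sin 30° = 1.305 × 0.5000 = 0.6525.
D_min = 2·arcsin(0.6525) − 60° = 2 × 40.730° − 60° = 21.461°.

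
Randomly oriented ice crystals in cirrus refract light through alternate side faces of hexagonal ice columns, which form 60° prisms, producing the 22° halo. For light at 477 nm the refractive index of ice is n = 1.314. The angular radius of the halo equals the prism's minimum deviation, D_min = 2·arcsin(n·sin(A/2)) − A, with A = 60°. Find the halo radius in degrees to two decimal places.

n·sin(A/2) = 1.314 × sin 30° = 1.314 × 0.5000 = 0.6570.
D_min = 2·arcsin(0.6570) − 60° = 2 × 41.071° − 60° = 22.143°.

22.14°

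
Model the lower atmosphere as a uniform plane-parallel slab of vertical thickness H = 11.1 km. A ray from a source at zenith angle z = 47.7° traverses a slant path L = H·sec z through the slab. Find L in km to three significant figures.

16.5 km

sec z = 1/cos 47.7° = 1.4859.
L = 11.1 × 1.4859 = 16.493 km.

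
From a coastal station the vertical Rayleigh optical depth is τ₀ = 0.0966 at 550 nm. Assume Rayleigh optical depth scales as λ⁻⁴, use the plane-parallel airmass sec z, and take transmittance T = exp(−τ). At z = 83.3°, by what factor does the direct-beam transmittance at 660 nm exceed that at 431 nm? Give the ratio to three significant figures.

Airmass: sec 83.3° = 8.5711.
τ(660 nm) = 0.0966 × (550/660)⁴ × 8.5711 = 0.0966 × 0.4823 × 8.5711 = 0.3993.
τ(431 nm) = 0.0966 × (550/431)⁴ × 8.5711 = 0.0966 × 2.6518 × 8.5711 = 2.1956.
T(660)/T(431) = exp(τ_B − τ_A) = exp(1.7963) = 6.0275.

6.03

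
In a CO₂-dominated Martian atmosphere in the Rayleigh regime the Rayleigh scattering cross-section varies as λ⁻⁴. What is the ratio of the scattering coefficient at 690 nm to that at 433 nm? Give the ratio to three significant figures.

Rayleigh scattering ∝ λ⁻⁴, so the ratio of coefficients is the inverse fourth power of the wavelength ratio.
σ(690)/σ(433) = (433/690)⁴ = (0.6275)⁴ = 0.1551.

0.155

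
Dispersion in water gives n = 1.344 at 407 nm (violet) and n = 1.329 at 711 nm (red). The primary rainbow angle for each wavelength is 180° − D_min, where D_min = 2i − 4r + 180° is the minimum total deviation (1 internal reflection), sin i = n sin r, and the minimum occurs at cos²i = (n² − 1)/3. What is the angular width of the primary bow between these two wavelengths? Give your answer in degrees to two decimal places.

At 407 nm (n = 1.344): cos²i = 0.26878 → i = 58.772°, r = 39.512°, D_min = 139.495°, rainbow angle = 40.505°.
At 711 nm (n = 1.329): cos²i = 0.25541 → i = 59.643°, r = 40.487°, D_min = 137.337°, rainbow angle = 42.663°.
Angular width = |40.505° − 42.663°| = 2.158°.

2.16°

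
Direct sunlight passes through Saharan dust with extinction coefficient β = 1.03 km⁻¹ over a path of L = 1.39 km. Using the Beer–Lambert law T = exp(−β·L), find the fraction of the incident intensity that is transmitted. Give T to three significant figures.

τ = β·L = 1.03 × 1.39 = 1.4317.
T = exp(−1.4317) = 0.2389.

0.239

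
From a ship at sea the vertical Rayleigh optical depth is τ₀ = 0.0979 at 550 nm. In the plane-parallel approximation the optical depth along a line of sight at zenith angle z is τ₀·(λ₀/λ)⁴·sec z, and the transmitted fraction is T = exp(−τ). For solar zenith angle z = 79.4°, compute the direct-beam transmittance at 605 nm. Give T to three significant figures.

0.695

sec 79.4° = 5.4362.
τ = 0.0979 × (550/605)⁴ × 5.4362 = 0.0979 × 0.6830 × 5.4362 = 0.3635.
T = exp(−0.3635) = 0.6952.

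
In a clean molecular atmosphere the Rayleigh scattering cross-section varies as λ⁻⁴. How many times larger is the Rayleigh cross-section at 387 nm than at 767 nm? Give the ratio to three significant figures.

15.4

Rayleigh scattering ∝ λ⁻⁴, so the ratio of coefficients is the inverse fourth power of the wavelength ratio.
σ(387)/σ(767) = (767/387)⁴ = (1.9819)⁴ = 15.43.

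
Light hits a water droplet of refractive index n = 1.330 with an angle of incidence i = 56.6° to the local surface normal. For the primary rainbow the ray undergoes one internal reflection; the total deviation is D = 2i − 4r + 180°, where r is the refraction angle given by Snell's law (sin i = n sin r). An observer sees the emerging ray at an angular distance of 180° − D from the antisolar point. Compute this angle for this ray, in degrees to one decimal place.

sin r = sin 56.6° / 1.330 = 0.8348/1.330 = 0.6277; r = 38.88°.
D = 2·56.6° − 4·38.88° + 180° = 113.20° − 155.52° + 180° = 137.68°.
Angle from antisolar point = 180° − D = 42.32°.

42.3°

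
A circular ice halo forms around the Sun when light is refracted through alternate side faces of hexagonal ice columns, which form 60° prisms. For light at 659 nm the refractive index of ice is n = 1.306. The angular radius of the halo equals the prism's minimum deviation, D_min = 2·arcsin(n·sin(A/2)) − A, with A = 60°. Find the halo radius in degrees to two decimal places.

n·sin(A/2) = 1.306 × sin 30° = 1.306 × 0.5000 = 0.6530.
D_min = 2·arcsin(0.6530) − 60° = 2 × 40.768° − 60° = 21.536°.

21.54°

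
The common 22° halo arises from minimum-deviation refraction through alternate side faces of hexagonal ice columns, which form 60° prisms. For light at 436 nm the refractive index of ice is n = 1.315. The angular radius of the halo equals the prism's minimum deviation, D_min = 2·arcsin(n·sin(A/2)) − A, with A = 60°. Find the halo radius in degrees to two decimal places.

n·sin(A/2) = 1.315 × sin 30° = 1.315 × 0.5000 = 0.6575.
D_min = 2·arcsin(0.6575) − 60° = 2 × 41.109° − 60° = 22.219°.

22.22°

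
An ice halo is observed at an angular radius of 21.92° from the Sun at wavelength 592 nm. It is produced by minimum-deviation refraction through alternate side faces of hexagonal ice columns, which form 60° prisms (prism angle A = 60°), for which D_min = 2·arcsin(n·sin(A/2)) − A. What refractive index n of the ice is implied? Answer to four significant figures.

Rearranging: n = sin((D_min + A)/2) / sin(A/2).
(D_min + A)/2 = (21.92° + 60°)/2 = 40.960°.
n = sin 40.960° / sin 30° = 0.6555 / 0.5000 = 1.3111.

1.311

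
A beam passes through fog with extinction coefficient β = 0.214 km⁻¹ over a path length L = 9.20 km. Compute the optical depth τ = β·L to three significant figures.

τ = β·L = 0.214 × 9.20 = 1.9688.

1.97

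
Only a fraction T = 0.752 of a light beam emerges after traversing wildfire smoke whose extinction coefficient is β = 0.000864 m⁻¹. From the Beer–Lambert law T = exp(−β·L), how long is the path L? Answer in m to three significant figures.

Beer–Lambert: T = exp(−βL) ⇒ L = −ln(T)/β = −ln(0.752)/0.000864 = 0.2850/0.000864 = 329.9 m.

330 m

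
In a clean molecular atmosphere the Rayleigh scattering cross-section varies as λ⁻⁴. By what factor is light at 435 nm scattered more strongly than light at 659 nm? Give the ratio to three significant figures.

Rayleigh scattering ∝ λ⁻⁴, so the ratio of coefficients is the inverse fourth power of the wavelength ratio.
σ(435)/σ(659) = (659/435)⁴ = (1.5149)⁴ = 5.267.

5.27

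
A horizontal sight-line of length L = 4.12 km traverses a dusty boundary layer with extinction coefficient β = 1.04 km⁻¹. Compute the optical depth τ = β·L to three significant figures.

τ = β·L = 1.04 × 4.12 = 4.2848.

4.28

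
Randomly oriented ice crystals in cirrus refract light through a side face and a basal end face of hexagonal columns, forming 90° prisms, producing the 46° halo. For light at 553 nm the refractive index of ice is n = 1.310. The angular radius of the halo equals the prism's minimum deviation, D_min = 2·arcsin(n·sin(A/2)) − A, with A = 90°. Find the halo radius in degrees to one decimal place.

n·sin(A/2) = 1.310 × sin 45° = 1.310 × 0.7071 = 0.9263.
D_min = 2·arcsin(0.9263) − 90° = 2 × 67.867° − 90° = 45.733°.

45.7°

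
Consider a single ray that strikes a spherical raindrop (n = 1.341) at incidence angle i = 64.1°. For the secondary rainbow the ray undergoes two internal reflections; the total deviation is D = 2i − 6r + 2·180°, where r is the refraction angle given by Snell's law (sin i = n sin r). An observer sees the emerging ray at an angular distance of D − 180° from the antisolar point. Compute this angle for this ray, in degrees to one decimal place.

55.4°

sin r = sin 64.1° / 1.341 = 0.8996/1.341 = 0.6708; r = 42.13°.
D = 2·64.1° − 6·42.13° + 2·180° = 128.20° − 252.78° + 360° = 235.42°.
Angle from antisolar point = D − 180° = 55.42°.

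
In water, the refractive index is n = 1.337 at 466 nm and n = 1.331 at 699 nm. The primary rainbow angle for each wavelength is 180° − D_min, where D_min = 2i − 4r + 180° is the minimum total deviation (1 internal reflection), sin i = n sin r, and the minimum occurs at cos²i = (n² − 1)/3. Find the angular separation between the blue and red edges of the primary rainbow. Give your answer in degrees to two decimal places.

0.87°

At 466 nm (n = 1.337): cos²i = 0.26252 → i = 59.178°, r = 39.964°, D_min = 138.500°, rainbow angle = 41.500°.
At 699 nm (n = 1.331): cos²i = 0.25719 → i = 59.527°, r = 40.356°, D_min = 137.630°, rainbow angle = 42.370°.
Angular width = |41.500° − 42.370°| = 0.870°.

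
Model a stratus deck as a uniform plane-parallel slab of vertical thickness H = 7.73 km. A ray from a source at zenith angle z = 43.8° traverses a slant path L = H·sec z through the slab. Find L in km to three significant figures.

sec z = 1/cos 43.8° = 1.3855.
L = 7.73 × 1.3855 = 10.710 km.

10.7 km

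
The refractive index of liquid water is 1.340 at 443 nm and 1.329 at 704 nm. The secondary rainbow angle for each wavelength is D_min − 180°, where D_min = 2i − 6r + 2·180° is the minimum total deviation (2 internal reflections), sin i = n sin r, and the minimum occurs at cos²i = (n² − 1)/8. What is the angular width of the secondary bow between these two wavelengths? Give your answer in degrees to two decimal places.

2.87°

At 443 nm (n = 1.340): cos²i = 0.09945 → i = 71.618°, r = 45.088°, D_min = 232.709°, rainbow angle = 52.709°.
At 704 nm (n = 1.329): cos²i = 0.09578 → i = 71.972°, r = 45.685°, D_min = 229.837°, rainbow angle = 49.837°.
Angular width = |52.709° − 49.837°| = 2.872°.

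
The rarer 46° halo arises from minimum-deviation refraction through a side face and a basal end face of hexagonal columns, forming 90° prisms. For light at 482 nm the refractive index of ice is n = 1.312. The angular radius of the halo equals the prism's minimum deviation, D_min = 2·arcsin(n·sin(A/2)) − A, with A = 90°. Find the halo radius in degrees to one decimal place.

n·sin(A/2) = 1.312 × sin 45° = 1.312 × 0.7071 = 0.9277.
D_min = 2·arcsin(0.9277) − 90° = 2 × 68.083° − 90° = 46.166°.

46.2°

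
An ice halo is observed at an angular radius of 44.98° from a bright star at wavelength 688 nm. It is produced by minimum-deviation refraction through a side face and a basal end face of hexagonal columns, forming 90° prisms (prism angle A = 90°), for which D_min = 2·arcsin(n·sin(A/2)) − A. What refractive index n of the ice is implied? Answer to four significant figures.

Rearranging: n = sin((D_min + A)/2) / sin(A/2).
(D_min + A)/2 = (44.98° + 90°)/2 = 67.490°.
n = sin 67.490° / sin 45° = 0.9238 / 0.7071 = 1.3065.

1.306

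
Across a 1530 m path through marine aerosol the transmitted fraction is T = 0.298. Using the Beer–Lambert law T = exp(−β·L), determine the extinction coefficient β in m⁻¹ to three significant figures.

0.000791 m⁻¹

Beer–Lambert: T = exp(−βL) ⇒ β = −ln(T)/L = −ln(0.298)/1530 = 1.2107/1530 = 0.0007913 m⁻¹.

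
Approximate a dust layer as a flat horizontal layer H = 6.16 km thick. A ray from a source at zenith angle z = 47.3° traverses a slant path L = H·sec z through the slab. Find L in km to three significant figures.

sec z = 1/cos 47.3° = 1.4746.
L = 6.16 × 1.4746 = 9.083 km.

9.08 km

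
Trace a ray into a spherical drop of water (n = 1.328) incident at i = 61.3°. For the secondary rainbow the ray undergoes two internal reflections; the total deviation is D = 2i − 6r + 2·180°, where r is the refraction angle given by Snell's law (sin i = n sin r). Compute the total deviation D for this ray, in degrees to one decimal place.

234.6°

sin r = sin 61.3° / 1.328 = 0.8771/1.328 = 0.6605; r = 41.34°.
D = 2·61.3° − 6·41.34° + 2·180° = 122.60° − 248.03° + 360° = 234.57°.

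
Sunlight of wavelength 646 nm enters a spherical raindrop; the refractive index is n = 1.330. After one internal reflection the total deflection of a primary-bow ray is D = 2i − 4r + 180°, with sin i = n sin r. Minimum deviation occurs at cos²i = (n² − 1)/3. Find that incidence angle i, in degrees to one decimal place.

cos²i = (1.330² − 1)/3 = (1.76890 − 1)/3 = 0.25630.
cos i = 0.50626, so i = 59.585°.

59.6°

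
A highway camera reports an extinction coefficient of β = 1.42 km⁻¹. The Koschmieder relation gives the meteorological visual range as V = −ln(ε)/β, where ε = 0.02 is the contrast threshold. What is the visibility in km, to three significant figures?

V = −ln(0.02) / 1.42 = 3.912 / 1.42 = 2.7549 km.

2.75 km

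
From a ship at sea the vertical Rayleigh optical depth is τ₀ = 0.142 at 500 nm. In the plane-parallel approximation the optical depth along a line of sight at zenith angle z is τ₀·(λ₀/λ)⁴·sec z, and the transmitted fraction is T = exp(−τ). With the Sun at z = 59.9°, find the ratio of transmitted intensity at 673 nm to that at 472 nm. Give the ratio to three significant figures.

Airmass: sec 59.9° = 1.9940.
τ(673 nm) = 0.142 × (500/673)⁴ × 1.9940 = 0.142 × 0.3047 × 1.9940 = 0.0863.
τ(472 nm) = 0.142 × (500/472)⁴ × 1.9940 = 0.142 × 1.2593 × 1.9940 = 0.3565.
T(673)/T(472) = exp(τ_B − τ_A) = exp(0.2703) = 1.3103.

1.31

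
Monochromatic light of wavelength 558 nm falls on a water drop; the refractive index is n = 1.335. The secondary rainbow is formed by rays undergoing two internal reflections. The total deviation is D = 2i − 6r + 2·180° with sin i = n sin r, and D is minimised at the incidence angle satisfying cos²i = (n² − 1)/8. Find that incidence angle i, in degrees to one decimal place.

cos²i = (1.335² − 1)/8 = (1.78222 − 1)/8 = 0.09778.
cos i = 0.31269, so i = 71.778°.

71.8°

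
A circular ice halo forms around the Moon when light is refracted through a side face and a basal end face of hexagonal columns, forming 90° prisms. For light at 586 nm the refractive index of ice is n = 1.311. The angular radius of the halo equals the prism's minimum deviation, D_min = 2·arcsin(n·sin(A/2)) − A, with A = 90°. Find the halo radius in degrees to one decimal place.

45.9°

n·sin(A/2) = 1.311 × sin 45° = 1.311 × 0.7071 = 0.9270.
D_min = 2·arcsin(0.9270) − 90° = 2 × 67.974° − 90° = 45.949°.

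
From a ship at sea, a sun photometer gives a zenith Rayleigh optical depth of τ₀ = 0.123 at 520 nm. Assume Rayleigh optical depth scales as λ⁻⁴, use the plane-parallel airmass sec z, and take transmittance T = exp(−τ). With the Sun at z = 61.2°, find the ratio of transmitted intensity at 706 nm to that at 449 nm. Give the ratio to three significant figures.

Airmass: sec 61.2° = 2.0757.
τ(706 nm) = 0.123 × (520/706)⁴ × 2.0757 = 0.123 × 0.2943 × 2.0757 = 0.0751.
τ(449 nm) = 0.123 × (520/449)⁴ × 2.0757 = 0.123 × 1.7990 × 2.0757 = 0.4593.
T(706)/T(449) = exp(τ_B − τ_A) = exp(0.3842) = 1.4684.

1.47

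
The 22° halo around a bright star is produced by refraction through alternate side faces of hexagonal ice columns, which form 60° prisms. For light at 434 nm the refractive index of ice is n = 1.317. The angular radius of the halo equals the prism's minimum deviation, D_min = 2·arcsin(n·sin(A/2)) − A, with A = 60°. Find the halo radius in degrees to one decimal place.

22.4°

n·sin(A/2) = 1.317 × sin 30° = 1.317 × 0.5000 = 0.6585.
D_min = 2·arcsin(0.6585) − 60° = 2 × 41.186° − 60° = 22.371°.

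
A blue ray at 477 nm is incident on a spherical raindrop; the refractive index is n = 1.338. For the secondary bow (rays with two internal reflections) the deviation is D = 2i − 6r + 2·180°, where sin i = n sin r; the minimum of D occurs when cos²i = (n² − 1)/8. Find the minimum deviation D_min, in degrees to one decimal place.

cos²i = (1.79024 − 1)/8 = 0.09878; i = arccos(0.31429) = 71.682°.
sin r = sin 71.682°/1.338 = 0.70951; r = 45.195°.
D_min = 2·71.682° − 6·45.195° + 360° = 232.193°.

232.2°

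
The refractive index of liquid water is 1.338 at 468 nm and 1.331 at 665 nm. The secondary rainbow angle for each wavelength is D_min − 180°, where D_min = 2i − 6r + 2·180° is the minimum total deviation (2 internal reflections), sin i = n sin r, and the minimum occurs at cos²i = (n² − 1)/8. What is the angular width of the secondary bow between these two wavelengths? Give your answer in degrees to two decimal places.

1.83°

At 468 nm (n = 1.338): cos²i = 0.09878 → i = 71.682°, r = 45.195°, D_min = 232.193°, rainbow angle = 52.193°.
At 665 nm (n = 1.331): cos²i = 0.09645 → i = 71.907°, r = 45.575°, D_min = 230.365°, rainbow angle = 50.365°.
Angular width = |52.193° − 50.365°| = 1.828°.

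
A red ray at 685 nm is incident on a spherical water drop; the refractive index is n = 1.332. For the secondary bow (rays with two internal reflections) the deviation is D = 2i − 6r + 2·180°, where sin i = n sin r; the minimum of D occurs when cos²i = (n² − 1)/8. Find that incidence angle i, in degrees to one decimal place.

71.9°

cos²i = (1.332² − 1)/8 = (1.77422 − 1)/8 = 0.09678.
cos i = 0.31109, so i = 71.875°.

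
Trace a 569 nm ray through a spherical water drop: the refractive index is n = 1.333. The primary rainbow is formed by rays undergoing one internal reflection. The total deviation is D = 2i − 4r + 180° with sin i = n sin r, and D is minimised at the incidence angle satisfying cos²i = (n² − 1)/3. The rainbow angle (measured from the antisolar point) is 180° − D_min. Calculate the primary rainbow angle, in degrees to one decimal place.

cos²i = (1.77689 − 1)/3 = 0.25896; i = arccos(0.50888) = 59.410°.
sin r = sin 59.410°/1.333 = 0.64579; r = 40.225°.
D_min = 2·59.410° − 4·40.225° + 180° = 137.922°.
Rainbow angle = 180° − D_min = 42.078°.

42.1°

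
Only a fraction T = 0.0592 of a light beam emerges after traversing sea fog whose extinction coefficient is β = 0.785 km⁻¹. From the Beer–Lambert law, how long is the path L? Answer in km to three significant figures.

Beer–Lambert: T = exp(−βL) ⇒ L = −ln(T)/β = −ln(0.0592)/0.785 = 2.8268/0.785 = 3.601 km.

3.60 km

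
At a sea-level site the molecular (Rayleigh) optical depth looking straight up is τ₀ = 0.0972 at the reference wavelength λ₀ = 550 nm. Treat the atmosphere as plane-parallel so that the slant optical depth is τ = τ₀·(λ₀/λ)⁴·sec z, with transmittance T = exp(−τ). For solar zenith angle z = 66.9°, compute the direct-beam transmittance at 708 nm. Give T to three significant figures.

sec 66.9° = 2.5488.
τ = 0.0972 × (550/708)⁴ × 2.5488 = 0.0972 × 0.3642 × 2.5488 = 0.0902.
T = exp(−0.0902) = 0.9137.

0.914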